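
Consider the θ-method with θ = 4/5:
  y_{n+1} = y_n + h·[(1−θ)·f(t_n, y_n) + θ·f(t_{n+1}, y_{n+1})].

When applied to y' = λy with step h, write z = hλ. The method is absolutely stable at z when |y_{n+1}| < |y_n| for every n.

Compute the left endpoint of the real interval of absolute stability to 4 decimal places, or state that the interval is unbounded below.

Test eqn y'=λy, z=hλ:
  y_{n+1} = y_n + z·[1/5·y_n + 4/5·y_{n+1}] ⇒ (1 − 4/5z)y_{n+1} = (1 + 1/5z)y_n
  ⇒ R(z) = (1 + 1/5z)/(1 − 4/5z).

Need |R(x)|<1, x<0.
x=-1.36: |R|=0.3487
x=-2: |R|=0.2308
x=-10: |R|=0.1111
x=-100: |R|=0.2346
θ=4/5≥1/2 ⇒ |1+1/5x|<|1−4/5x| ∀x<0 ⇒ stable on all of ℝ⁻.

(−∞, 0) — no finite endpoint.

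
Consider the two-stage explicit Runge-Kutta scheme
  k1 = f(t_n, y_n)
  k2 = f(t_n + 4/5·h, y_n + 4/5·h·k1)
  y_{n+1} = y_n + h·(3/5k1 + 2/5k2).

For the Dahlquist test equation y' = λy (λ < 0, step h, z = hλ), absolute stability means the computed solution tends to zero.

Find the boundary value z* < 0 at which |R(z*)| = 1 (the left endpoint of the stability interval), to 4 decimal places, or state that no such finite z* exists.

left endpoint -3.1250.

Set f=λy, z=hλ:
  k1=λy_n ⇒ h·k1=z·y_n;  k2=λ(1+4/5z)y_n ⇒ h·k2=z(1+4/5z)y_n
  y_{n+1}/y_n = 1 + 3/5z + 2/5z(1+4/5z) = 1 + z + 8/25z²
  so R(z) = 1 + z + 8/25z².

Solve |R(x)|<1 on ℝ⁻.
x=-0.77: |R|=0.4197
R=1: x+8/25x²=0 ⇒ x=−25/8=-3.1250; min R=1−1/(4·8/25)=0.2188>−1
Confirm numerically:
  x=-3.086: |R|=0.96149 <1
  x=-2.140: |R|=0.32547 <1
  x=-1.831: |R|=0.24182 <1
  x=-3.585: |R|=1.52771 >1
  x=-3.556: |R|=1.49044 >1
  x=-3.362: |R|=1.25497 >1
So |R|<1 on (-3.1250, 0).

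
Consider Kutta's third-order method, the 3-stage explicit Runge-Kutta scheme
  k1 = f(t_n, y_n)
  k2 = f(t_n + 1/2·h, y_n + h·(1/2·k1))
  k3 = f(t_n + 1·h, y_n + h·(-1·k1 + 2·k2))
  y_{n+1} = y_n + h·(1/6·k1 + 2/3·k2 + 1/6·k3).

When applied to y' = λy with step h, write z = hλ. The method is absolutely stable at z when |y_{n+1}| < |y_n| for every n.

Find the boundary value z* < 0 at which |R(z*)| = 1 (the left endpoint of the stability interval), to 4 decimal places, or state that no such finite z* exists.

Set f=λy, z=hλ:
  order 3, 3-stage ⇒ R(z)=1+z+z^2/2+z^3/6
  (e.g. R(-1.57)=0.01747, |R|=0.01747)

Solve |R(x)|<1 on ℝ⁻.
x=-1.57: |R|=0.0175
|R(-1.87)|=0.2114 |R(-1.67)|=0.0518 |R(-1.26)|=0.2004
Bisect:
  x_lo=-3.4115 |R|=3.2095  x_hi=-0.2283 |R|=0.7958
  mid=-1.81986 |R|=0.16845 →hi
  mid=-2.61566 |R|=1.17740 →lo
  mid=-2.21776 |R|=0.57652 →hi
  mid=-2.41671 |R|=0.84893 →hi
  mid=-2.51618 |R|=1.00566 →lo
  mid=-2.46645 |R|=0.92548 →hi
  mid=-2.49131 |R|=0.96511 →hi
  mid=-2.50375 |R|=0.98527 →hi
  ...
  [-2.51288,-2.51269] ⇒ x*=-2.5127
So |R|<1 on (-2.5127, 0).

z* = -2.5127.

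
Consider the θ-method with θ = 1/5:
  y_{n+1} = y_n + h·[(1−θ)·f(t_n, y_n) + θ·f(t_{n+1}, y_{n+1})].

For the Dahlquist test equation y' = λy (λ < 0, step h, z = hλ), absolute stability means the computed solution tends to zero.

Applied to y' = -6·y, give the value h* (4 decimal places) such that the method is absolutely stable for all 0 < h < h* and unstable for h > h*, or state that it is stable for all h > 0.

On y'=λy, z=hλ:
  y_{n+1} = y_n + z·[4/5·y_n + 1/5·y_{n+1}] ⇒ (1 − 1/5z)y_{n+1} = (1 + 4/5z)y_n
  Hence R(z) = (1 + 4/5z)/(1 − 1/5z).

Need |R(x)|<1, x<0.
x=-1.66: |R|=0.2462
R=−1: 1+4/5x = −1+1/5x ⇒ -3/5x=2 ⇒ x=2/(-3/5)=-3.3333
Confirm numerically:
  x=-3.212: |R|=0.95567 <1
  x=-1.490: |R|=0.14792 <1
  x=-1.422: |R|=0.10713 <1
  x=-3.766: |R|=1.14807 >1
  x=-3.752: |R|=1.14351 >1
  x=-3.593: |R|=1.09066 >1
Stable set (-3.3333, 0).

(-3.3333,0); λ=-6 ⇒ h* = (10/3)/6 = 0.5556.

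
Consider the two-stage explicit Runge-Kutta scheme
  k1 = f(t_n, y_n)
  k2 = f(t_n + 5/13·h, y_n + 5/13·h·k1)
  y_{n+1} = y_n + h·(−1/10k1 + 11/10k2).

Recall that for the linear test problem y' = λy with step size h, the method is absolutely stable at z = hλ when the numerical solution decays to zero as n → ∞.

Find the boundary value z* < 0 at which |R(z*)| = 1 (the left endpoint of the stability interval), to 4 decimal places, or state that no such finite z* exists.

z* = -2.3636.

With y'=λy (z=hλ):
  k1=λy_n ⇒ h·k1=z·y_n;  k2=λ(1+5/13z)y_n ⇒ h·k2=z(1+5/13z)y_n
  y_{n+1}/y_n = 1 − 1/10z + 11/10z(1+5/13z) = 1 + z + 11/26z²
  Hence R(z) = 1 + z + 11/26z².

Solve |R(x)|<1 on ℝ⁻.
x=-0.55: |R|=0.5780
R=1: x+11/26x²=0 ⇒ x=−26/11=-2.3636; min R=1−1/(4·11/26)=0.4091>−1
Confirm numerically:
  x=-2.230: |R|=0.87392 <1
  x=-1.735: |R|=0.53856 <1
  x=-1.645: |R|=0.49986 <1
  x=-1.242: |R|=0.41062 <1
  x=-2.940: |R|=1.71691 >1
  x=-2.900: |R|=1.65808 >1
  x=-2.793: |R|=1.50736 >1
Stable set (-2.3636, 0).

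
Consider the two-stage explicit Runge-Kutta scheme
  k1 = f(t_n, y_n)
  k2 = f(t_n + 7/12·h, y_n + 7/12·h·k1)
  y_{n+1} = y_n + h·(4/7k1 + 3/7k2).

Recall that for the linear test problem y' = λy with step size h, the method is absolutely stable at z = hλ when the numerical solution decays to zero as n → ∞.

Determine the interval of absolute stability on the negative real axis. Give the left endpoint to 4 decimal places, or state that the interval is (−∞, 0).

z∈(-4.0000,0).

With y'=λy (z=hλ):
  k1=λy_n ⇒ h·k1=z·y_n;  k2=λ(1+7/12z)y_n ⇒ h·k2=z(1+7/12z)y_n
  y_{n+1}/y_n = 1 + 4/7z + 3/7z(1+7/12z) = 1 + z + 1/4z²
  ⇒ R(z) = 1 + z + 1/4z².

Need |R(x)|<1, x<0.
x=-0.98: |R|=0.2601
R=1: x+1/4x²=0 ⇒ x=−4=-4.0000; min R=1−1/(4·1/4)=0.0000>−1
Confirm numerically:
  x=-2.427: |R|=0.04558 <1
  x=-2.167: |R|=0.00697 <1
  x=-1.612: |R|=0.03764 <1
  x=-4.248: |R|=1.26338 >1
  x=-4.227: |R|=1.23988 >1
  x=-4.144: |R|=1.14918 >1
Stable set (-4.0000, 0).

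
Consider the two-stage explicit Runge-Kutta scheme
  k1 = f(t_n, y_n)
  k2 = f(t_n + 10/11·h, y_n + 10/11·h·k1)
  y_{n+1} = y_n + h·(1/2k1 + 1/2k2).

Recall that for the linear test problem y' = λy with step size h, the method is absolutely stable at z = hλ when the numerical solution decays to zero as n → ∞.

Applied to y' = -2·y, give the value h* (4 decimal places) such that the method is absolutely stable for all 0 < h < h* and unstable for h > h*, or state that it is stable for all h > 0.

(-2.2000,0); λ=-2 ⇒ h* = (11/5)/2 = 1.1000.

Test eqn y'=λy, z=hλ:
  k1=λy_n ⇒ h·k1=z·y_n;  k2=λ(1+10/11z)y_n ⇒ h·k2=z(1+10/11z)y_n
  y_{n+1}/y_n = 1 + 1/2z + 1/2z(1+10/11z) = 1 + z + 5/11z²
  R(z) = 1 + z + 5/11z².

Need |R(x)|<1, x<0.
x=-1.73: |R|=0.6304
R=1: x+5/11x²=0 ⇒ x=−11/5=-2.2000; min R=1−1/(4·5/11)=0.4500>−1
Confirm numerically:
  x=-1.794: |R|=0.66893 <1
  x=-1.185: |R|=0.45328 <1
  x=-0.987: |R|=0.45580 <1
  x=-0.897: |R|=0.46873 <1
  x=-2.740: |R|=1.67255 >1
  x=-2.646: |R|=1.53642 >1
Stable set (-2.2000, 0).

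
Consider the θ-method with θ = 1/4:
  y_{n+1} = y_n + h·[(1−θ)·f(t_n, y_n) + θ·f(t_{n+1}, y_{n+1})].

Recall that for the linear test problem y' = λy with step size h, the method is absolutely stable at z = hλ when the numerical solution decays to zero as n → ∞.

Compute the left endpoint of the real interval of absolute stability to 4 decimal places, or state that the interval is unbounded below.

With y'=λy (z=hλ):
  y_{n+1} = y_n + z·[3/4·y_n + 1/4·y_{n+1}] ⇒ (1 − 1/4z)y_{n+1} = (1 + 3/4z)y_n
  R(z) = (1 + 3/4z)/(1 − 1/4z).

Boundary: |R(x)|=1, x<0.
x=-0.56: |R|=0.5088
R=−1: 1+3/4x = −1+1/4x ⇒ -1/2x=2 ⇒ x=2/(-1/2)=-4.0000
Confirm numerically:
  x=-3.129: |R|=0.75565 <1
  x=-2.791: |R|=0.64394 <1
  x=-2.426: |R|=0.51012 <1
  x=-4.378: |R|=1.09024 >1
  x=-4.195: |R|=1.04759 >1
Stable set (-4.0000, 0).

z* = -4.0000.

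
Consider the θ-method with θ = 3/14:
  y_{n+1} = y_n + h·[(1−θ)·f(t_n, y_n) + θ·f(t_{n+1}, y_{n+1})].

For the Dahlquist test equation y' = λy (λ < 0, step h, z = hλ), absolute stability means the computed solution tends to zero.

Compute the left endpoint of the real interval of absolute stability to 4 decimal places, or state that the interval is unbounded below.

z* = -3.5000.

With y'=λy (z=hλ):
  y_{n+1} = y_n + z·[11/14·y_n + 3/14·y_{n+1}] ⇒ (1 − 3/14z)y_{n+1} = (1 + 11/14z)y_n
  so R(z) = (1 + 11/14z)/(1 − 3/14z).

Boundary: |R(x)|=1, x<0.
x=-0.56: |R|=0.5000
R=−1: 1+11/14x = −1+3/14x ⇒ -4/7x=2 ⇒ x=2/(-4/7)=-3.5000
Confirm numerically:
  x=-2.834: |R|=0.76322 <1
  x=-2.514: |R|=0.63383 <1
  x=-2.491: |R|=0.62409 <1
  x=-3.866: |R|=1.11438 >1
  x=-3.628: |R|=1.04115 >1
  x=-3.567: |R|=1.02170 >1
Interval (-3.5000, 0).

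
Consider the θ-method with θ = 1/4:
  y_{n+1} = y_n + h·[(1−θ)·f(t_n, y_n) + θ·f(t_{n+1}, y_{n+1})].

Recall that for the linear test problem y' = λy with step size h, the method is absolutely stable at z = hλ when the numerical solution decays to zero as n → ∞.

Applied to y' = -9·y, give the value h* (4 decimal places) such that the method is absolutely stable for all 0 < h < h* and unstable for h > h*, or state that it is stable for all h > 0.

(-4.0000,0); λ=-9 ⇒ h* = (4)/9 = 0.4444.

With y'=λy (z=hλ):
  y_{n+1} = y_n + z·[3/4·y_n + 1/4·y_{n+1}] ⇒ (1 − 1/4z)y_{n+1} = (1 + 3/4z)y_n
  R(z) = (1 + 3/4z)/(1 − 1/4z).

Find x<0 with |R(x)|<1.
x=-0.45: |R|=0.5955
R=−1: 1+3/4x = −1+1/4x ⇒ -1/2x=2 ⇒ x=2/(-1/2)=-4.0000
Confirm numerically:
  x=-3.013: |R|=0.71852 <1
  x=-2.742: |R|=0.62682 <1
  x=-2.616: |R|=0.58162 <1
  x=-2.605: |R|=0.57759 <1
  x=-4.536: |R|=1.12559 >1
  x=-4.323: |R|=1.07762 >1
Interval (-4.0000, 0).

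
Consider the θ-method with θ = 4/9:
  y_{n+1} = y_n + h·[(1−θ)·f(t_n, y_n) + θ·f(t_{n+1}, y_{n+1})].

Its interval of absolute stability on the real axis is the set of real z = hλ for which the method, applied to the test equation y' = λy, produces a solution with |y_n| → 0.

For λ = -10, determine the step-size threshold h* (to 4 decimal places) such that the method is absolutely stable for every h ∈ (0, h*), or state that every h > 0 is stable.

(-18.0000,0); λ=-10 ⇒ h* = (18)/10 = 1.8000.

Test eqn y'=λy, z=hλ:
  y_{n+1} = y_n + z·[5/9·y_n + 4/9·y_{n+1}] ⇒ (1 − 4/9z)y_{n+1} = (1 + 5/9z)y_n
  ⇒ R(z) = (1 + 5/9z)/(1 − 4/9z).

Boundary: |R(x)|=1, x<0.
x=-0.72: |R|=0.4545
R=−1: 1+5/9x = −1+4/9x ⇒ -1/9x=2 ⇒ x=2/(-1/9)=-18.0000
Confirm numerically:
  x=-13.619: |R|=0.93098 <1
  x=-9.504: |R|=0.81930 <1
  x=-8.648: |R|=0.78547 <1
  x=-8.578: |R|=0.78246 <1
  x=-18.406: |R|=1.00491 >1
  x=-18.233: |R|=1.00284 >1
  x=-18.223: |R|=1.00272 >1
Interval (-18.0000, 0).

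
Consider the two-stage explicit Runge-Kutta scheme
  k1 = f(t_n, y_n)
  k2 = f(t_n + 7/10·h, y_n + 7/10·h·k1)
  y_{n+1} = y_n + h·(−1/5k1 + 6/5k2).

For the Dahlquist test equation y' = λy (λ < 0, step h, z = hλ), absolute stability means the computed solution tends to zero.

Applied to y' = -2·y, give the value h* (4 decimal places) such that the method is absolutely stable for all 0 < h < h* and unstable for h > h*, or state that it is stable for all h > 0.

(-1.1905,0); λ=-2 ⇒ h* = (25/21)/2 = 0.5952.

With y'=λy (z=hλ):
  k1=λy_n ⇒ h·k1=z·y_n;  k2=λ(1+7/10z)y_n ⇒ h·k2=z(1+7/10z)y_n
  y_{n+1}/y_n = 1 − 1/5z + 6/5z(1+7/10z) = 1 + z + 21/25z²
  Hence R(z) = 1 + z + 21/25z².

Find x<0 with |R(x)|<1.
x=-1.12: |R|=0.9337
R=1: x+21/25x²=0 ⇒ x=−25/21=-1.1905; min R=1−1/(4·21/25)=0.7024>−1
Confirm numerically:
  x=-1.074: |R|=0.89492 <1
  x=-0.654: |R|=0.70528 <1
  x=-0.652: |R|=0.70509 <1
  x=-1.695: |R|=1.71834 >1
  x=-1.463: |R|=1.33491 >1
Interval (-1.1905, 0).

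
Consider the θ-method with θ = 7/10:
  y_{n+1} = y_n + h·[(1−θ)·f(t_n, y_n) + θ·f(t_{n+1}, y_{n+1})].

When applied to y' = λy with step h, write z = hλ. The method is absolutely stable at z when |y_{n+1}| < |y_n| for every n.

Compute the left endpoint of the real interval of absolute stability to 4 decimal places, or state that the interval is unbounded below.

Test eqn y'=λy, z=hλ:
  y_{n+1} = y_n + z·[3/10·y_n + 7/10·y_{n+1}] ⇒ (1 − 7/10z)y_{n+1} = (1 + 3/10z)y_n
  so R(z) = (1 + 3/10z)/(1 − 7/10z).

Boundary: |R(x)|=1, x<0.
x=-0.8: |R|=0.4872
x=-2: |R|=0.1667
x=-10: |R|=0.2500
x=-100: |R|=0.4085
θ=7/10≥1/2 ⇒ |1+3/10x|<|1−7/10x| ∀x<0 ⇒ interval (−∞,0).

interval (−∞, 0).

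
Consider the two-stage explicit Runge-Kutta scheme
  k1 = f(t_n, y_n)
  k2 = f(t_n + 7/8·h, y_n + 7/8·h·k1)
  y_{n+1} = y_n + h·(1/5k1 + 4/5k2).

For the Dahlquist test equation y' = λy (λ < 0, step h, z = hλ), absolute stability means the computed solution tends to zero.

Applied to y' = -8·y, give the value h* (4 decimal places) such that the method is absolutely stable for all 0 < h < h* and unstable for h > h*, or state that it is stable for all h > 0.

(-1.4286,0); λ=-8 ⇒ h* = (10/7)/8 = 0.1786.

With y'=λy (z=hλ):
  k1=λy_n ⇒ h·k1=z·y_n;  k2=λ(1+7/8z)y_n ⇒ h·k2=z(1+7/8z)y_n
  y_{n+1}/y_n = 1 + 1/5z + 4/5z(1+7/8z) = 1 + z + 7/10z²
  Hence R(z) = 1 + z + 7/10z².

Find x<0 with |R(x)|<1.
x=-0.74: |R|=0.6433
R=1: x+7/10x²=0 ⇒ x=−10/7=-1.4286; min R=1−1/(4·7/10)=0.6429>−1
Confirm numerically:
  x=-1.371: |R|=0.94475 <1
  x=-1.313: |R|=0.89378 <1
  x=-0.642: |R|=0.64651 <1
  x=-0.595: |R|=0.65282 <1
  x=-1.951: |R|=1.71348 >1
  x=-1.691: |R|=1.31064 >1
Stable set (-1.4286, 0).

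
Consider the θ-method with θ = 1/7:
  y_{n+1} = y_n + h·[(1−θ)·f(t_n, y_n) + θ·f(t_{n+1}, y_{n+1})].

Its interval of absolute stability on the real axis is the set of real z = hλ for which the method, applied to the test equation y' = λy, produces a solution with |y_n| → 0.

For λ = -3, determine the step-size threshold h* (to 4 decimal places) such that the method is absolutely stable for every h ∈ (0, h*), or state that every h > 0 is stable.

(-2.8000,0); λ=-3 ⇒ h* = (14/5)/3 = 0.9333.

Set f=λy, z=hλ:
  y_{n+1} = y_n + z·[6/7·y_n + 1/7·y_{n+1}] ⇒ (1 − 1/7z)y_{n+1} = (1 + 6/7z)y_n
  Hence R(z) = (1 + 6/7z)/(1 − 1/7z).

Need |R(x)|<1, x<0.
x=-0.69: |R|=0.3719
R=−1: 1+6/7x = −1+1/7x ⇒ -5/7x=2 ⇒ x=2/(-5/7)=-2.8000
Confirm numerically:
  x=-2.137: |R|=0.63719 <1
  x=-2.119: |R|=0.62660 <1
  x=-1.922: |R|=0.50796 <1
  x=-1.917: |R|=0.50488 <1
  x=-3.142: |R|=1.16861 >1
  x=-3.123: |R|=1.15954 >1
Interval (-2.8000, 0).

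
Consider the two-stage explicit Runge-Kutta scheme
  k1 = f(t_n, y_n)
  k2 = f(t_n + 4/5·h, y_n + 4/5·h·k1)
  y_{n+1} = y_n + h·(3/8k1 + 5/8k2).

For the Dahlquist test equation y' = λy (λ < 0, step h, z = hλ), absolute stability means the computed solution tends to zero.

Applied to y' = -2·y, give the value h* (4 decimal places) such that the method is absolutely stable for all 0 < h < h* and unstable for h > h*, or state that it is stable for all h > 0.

(-2.0000,0); λ=-2 ⇒ h* = (2)/2 = 1.0000.

Test eqn y'=λy, z=hλ:
  k1=λy_n ⇒ h·k1=z·y_n;  k2=λ(1+4/5z)y_n ⇒ h·k2=z(1+4/5z)y_n
  y_{n+1}/y_n = 1 + 3/8z + 5/8z(1+4/5z) = 1 + z + 1/2z²
  so R(z) = 1 + z + 1/2z².

Find x<0 with |R(x)|<1.
x=-1.04: |R|=0.5008
R=1: x+1/2x²=0 ⇒ x=−2=-2.0000; min R=1−1/(4·1/2)=0.5000>−1
Confirm numerically:
  x=-1.390: |R|=0.57605 <1
  x=-1.209: |R|=0.52184 <1
  x=-1.070: |R|=0.50245 <1
  x=-2.517: |R|=1.65064 >1
  x=-2.334: |R|=1.38978 >1
  x=-2.033: |R|=1.03354 >1
So |R|<1 on (-2.0000, 0).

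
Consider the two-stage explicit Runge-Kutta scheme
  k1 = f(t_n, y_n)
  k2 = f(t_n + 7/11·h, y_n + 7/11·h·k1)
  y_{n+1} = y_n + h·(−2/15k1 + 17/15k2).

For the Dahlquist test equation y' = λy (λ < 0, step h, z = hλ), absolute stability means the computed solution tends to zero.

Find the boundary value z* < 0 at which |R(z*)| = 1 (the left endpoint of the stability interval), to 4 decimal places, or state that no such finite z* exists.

left endpoint -1.3866.

With y'=λy (z=hλ):
  k1=λy_n ⇒ h·k1=z·y_n;  k2=λ(1+7/11z)y_n ⇒ h·k2=z(1+7/11z)y_n
  y_{n+1}/y_n = 1 − 2/15z + 17/15z(1+7/11z) = 1 + z + 119/165z²
  Hence R(z) = 1 + z + 119/165z².

Find x<0 with |R(x)|<1.
x=-1.49: |R|=1.1112
R=1: x+119/165x²=0 ⇒ x=−165/119=-1.3866; min R=1−1/(4·119/165)=0.6534>−1
Confirm numerically:
  x=-1.259: |R|=0.88418 <1
  x=-1.163: |R|=0.81249 <1
  x=-0.962: |R|=0.70544 <1
  x=-0.910: |R|=0.68724 <1
  x=-1.941: |R|=1.77615 >1
  x=-1.461: |R|=1.07844 >1
Interval (-1.3866, 0).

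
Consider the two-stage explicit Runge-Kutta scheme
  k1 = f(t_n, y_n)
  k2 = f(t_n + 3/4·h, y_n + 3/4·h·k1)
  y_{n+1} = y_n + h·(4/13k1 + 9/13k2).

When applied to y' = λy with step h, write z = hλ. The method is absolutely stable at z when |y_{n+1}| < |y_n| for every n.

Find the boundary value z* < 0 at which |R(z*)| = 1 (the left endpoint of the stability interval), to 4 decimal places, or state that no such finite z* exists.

On y'=λy, z=hλ:
  k1=λy_n ⇒ h·k1=z·y_n;  k2=λ(1+3/4z)y_n ⇒ h·k2=z(1+3/4z)y_n
  y_{n+1}/y_n = 1 + 4/13z + 9/13z(1+3/4z) = 1 + z + 27/52z²
  so R(z) = 1 + z + 27/52z².

Find x<0 with |R(x)|<1.
x=-0.52: |R|=0.6204
R=1: x+27/52x²=0 ⇒ x=−52/27=-1.9259; min R=1−1/(4·27/52)=0.5185>−1
Confirm numerically:
  x=-1.498: |R|=0.66716 <1
  x=-1.037: |R|=0.52136 <1
  x=-1.034: |R|=0.52114 <1
  x=-2.384: |R|=1.56703 >1
  x=-2.358: |R|=1.52901 >1
  x=-2.019: |R|=1.09757 >1
So |R|<1 on (-1.9259, 0).

left endpoint -1.9259.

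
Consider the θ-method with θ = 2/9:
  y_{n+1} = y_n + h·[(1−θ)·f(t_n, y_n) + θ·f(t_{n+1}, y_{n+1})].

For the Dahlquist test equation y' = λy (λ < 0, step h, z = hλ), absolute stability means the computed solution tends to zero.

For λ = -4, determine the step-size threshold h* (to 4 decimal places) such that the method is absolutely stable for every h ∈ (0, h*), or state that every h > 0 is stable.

(-3.6000,0); λ=-4 ⇒ h* = (18/5)/4 = 0.9000.

On y'=λy, z=hλ:
  y_{n+1} = y_n + z·[7/9·y_n + 2/9·y_{n+1}] ⇒ (1 − 2/9z)y_{n+1} = (1 + 7/9z)y_n
  R(z) = (1 + 7/9z)/(1 − 2/9z).

Boundary: |R(x)|=1, x<0.
x=-0.83: |R|=0.2992
R=−1: 1+7/9x = −1+2/9x ⇒ -5/9x=2 ⇒ x=2/(-5/9)=-3.6000
Confirm numerically:
  x=-3.171: |R|=0.86019 <1
  x=-1.977: |R|=0.37355 <1
  x=-1.471: |R|=0.10861 <1
  x=-3.995: |R|=1.11624 >1
  x=-3.889: |R|=1.08612 >1
  x=-3.756: |R|=1.04724 >1
Stable set (-3.6000, 0).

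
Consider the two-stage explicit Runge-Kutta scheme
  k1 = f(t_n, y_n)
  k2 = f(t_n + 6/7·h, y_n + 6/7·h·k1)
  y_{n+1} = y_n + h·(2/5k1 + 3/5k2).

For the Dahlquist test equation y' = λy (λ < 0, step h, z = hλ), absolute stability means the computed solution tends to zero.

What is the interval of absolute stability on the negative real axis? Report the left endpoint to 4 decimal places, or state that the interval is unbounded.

On y'=λy, z=hλ:
  k1=λy_n ⇒ h·k1=z·y_n;  k2=λ(1+6/7z)y_n ⇒ h·k2=z(1+6/7z)y_n
  y_{n+1}/y_n = 1 + 2/5z + 3/5z(1+6/7z) = 1 + z + 18/35z²
  ⇒ R(z) = 1 + z + 18/35z².

Boundary: |R(x)|=1, x<0.
x=-0.48: |R|=0.6385
R=1: x+18/35x²=0 ⇒ x=−35/18=-1.9444; min R=1−1/(4·18/35)=0.5139>−1
Confirm numerically:
  x=-1.740: |R|=0.81705 <1
  x=-1.656: |R|=0.75434 <1
  x=-1.004: |R|=0.51441 <1
  x=-0.782: |R|=0.53250 <1
  x=-2.490: |R|=1.69862 >1
  x=-2.226: |R|=1.32232 >1
Interval (-1.9444, 0).

z∈(-1.9444,0).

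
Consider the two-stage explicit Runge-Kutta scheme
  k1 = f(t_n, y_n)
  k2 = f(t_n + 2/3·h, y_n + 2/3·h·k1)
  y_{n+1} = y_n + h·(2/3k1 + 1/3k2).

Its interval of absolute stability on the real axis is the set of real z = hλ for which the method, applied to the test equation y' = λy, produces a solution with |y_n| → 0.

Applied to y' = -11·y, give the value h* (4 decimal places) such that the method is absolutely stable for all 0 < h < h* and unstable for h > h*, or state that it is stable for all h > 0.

On y'=λy, z=hλ:
  k1=λy_n ⇒ h·k1=z·y_n;  k2=λ(1+2/3z)y_n ⇒ h·k2=z(1+2/3z)y_n
  y_{n+1}/y_n = 1 + 2/3z + 1/3z(1+2/3z) = 1 + z + 2/9z²
  Hence R(z) = 1 + z + 2/9z².

Solve |R(x)|<1 on ℝ⁻.
x=-1.17: |R|=0.1342
R=1: x+2/9x²=0 ⇒ x=−9/2=-4.5000; min R=1−1/(4·2/9)=-0.1250>−1
Confirm numerically:
  x=-4.345: |R|=0.85034 <1
  x=-4.226: |R|=0.74268 <1
  x=-2.709: |R|=0.07818 <1
  x=-5.086: |R|=1.66231 >1
  x=-5.022: |R|=1.58255 >1
  x=-4.730: |R|=1.24176 >1
Interval (-4.5000, 0).

(-4.5000,0); λ=-11 ⇒ h* = (9/2)/11 = 0.4091.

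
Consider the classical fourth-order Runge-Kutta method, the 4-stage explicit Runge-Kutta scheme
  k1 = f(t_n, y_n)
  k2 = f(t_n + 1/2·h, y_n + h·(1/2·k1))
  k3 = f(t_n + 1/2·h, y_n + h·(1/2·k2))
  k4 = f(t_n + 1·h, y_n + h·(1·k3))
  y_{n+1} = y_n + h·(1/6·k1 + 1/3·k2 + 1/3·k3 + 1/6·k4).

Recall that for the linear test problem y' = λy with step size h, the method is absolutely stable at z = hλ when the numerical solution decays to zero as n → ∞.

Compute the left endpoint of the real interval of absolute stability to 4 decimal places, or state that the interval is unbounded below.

z* = -2.7853.

Set f=λy, z=hλ:
  order 4, 4-stage ⇒ R(z)=1+z+z^2/2+z^3/6+z^4/24
  (e.g. R(-1.69)=0.27347, |R|=0.27347)

Find x<0 with |R(x)|<1.
x=-1.69: |R|=0.2735
|R(-2.44)|=0.5926 |R(-2.38)|=0.5422 |R(-1.81)|=0.2870
Bisect:
  x_lo=-3.5893 |R|=3.0609  x_hi=-0.0792 |R|=0.9239
  mid=-1.83422 |R|=0.29109 →hi
  mid=-2.71175 |R|=0.89466 →hi
  mid=-3.15051 |R|=1.70550 →lo
  mid=-2.93113 |R|=1.24308 →lo
  mid=-2.82144 |R|=1.05588 →lo
  mid=-2.76659 |R|=0.97217 →hi
  mid=-2.79402 |R|=1.01323 →lo
  ...
  [-2.78545,-2.78523] ⇒ x*=-2.7853
So |R|<1 on (-2.7853, 0).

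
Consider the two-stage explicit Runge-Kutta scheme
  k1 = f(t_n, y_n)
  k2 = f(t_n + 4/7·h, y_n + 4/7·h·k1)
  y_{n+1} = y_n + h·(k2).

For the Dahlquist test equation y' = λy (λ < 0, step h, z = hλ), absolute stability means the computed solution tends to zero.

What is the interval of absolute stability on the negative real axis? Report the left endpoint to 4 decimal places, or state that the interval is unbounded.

z∈(-1.7500,0).

On y'=λy, z=hλ:
  k1=λy_n ⇒ h·k1=z·y_n;  k2=λ(1+4/7z)y_n ⇒ h·k2=z(1+4/7z)y_n
  y_{n+1}/y_n = 1 + z(1+4/7z) = 1 + z + 4/7z²
  R(z) = 1 + z + 4/7z².

Find x<0 with |R(x)|<1.
x=-1.2: |R|=0.6229
R=1: x+4/7x²=0 ⇒ x=−7/4=-1.7500; min R=1−1/(4·4/7)=0.5625>−1
Confirm numerically:
  x=-1.550: |R|=0.82286 <1
  x=-1.422: |R|=0.73348 <1
  x=-1.147: |R|=0.60478 <1
  x=-0.941: |R|=0.56499 <1
  x=-2.125: |R|=1.45536 >1
  x=-2.005: |R|=1.29216 >1
  x=-1.777: |R|=1.02742 >1
Interval (-1.7500, 0).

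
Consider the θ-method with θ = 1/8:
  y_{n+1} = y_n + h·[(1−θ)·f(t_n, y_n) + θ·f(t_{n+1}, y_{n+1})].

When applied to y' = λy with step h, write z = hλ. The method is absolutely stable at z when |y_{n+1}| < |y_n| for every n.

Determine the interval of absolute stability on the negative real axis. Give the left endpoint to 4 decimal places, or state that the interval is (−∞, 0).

(-2.6667, 0).

Set f=λy, z=hλ:
  y_{n+1} = y_n + z·[7/8·y_n + 1/8·y_{n+1}] ⇒ (1 − 1/8z)y_{n+1} = (1 + 7/8z)y_n
  so R(z) = (1 + 7/8z)/(1 − 1/8z).

Solve |R(x)|<1 on ℝ⁻.
x=-1.78: |R|=0.4560
R=−1: 1+7/8x = −1+1/8x ⇒ -3/4x=2 ⇒ x=2/(-3/4)=-2.6667
Confirm numerically:
  x=-2.565: |R|=0.94226 <1
  x=-2.183: |R|=0.71502 <1
  x=-1.700: |R|=0.40206 <1
  x=-1.698: |R|=0.40070 <1
  x=-3.044: |R|=1.20500 >1
  x=-2.837: |R|=1.09431 >1
  x=-2.782: |R|=1.06418 >1
So |R|<1 on (-2.6667, 0).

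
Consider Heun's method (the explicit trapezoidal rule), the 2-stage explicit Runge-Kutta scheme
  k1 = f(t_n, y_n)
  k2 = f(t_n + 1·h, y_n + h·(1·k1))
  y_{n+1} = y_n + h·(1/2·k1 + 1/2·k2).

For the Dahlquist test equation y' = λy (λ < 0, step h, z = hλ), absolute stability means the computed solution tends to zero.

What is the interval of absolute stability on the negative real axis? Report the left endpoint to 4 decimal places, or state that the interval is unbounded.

(-2.0000, 0).

Set f=λy, z=hλ:
  order 2, 2-stage ⇒ R(z)=1+z+z^2/2
  (e.g. R(-1.26)=0.53380, |R|=0.53380)

Boundary: |R(x)|=1, x<0.
x=-1.26: |R|=0.5338
|R(-1.53)|=0.6404 |R(-1.17)|=0.5144 |R(-1.05)|=0.5012
Bisect:
  x_lo=-2.8216 |R|=2.1591  x_hi=-0.3664 |R|=0.7007
  mid=-1.59400 |R|=0.67642 →hi
  mid=-2.20781 |R|=1.22940 →lo
  mid=-1.90090 |R|=0.90581 →hi
  mid=-2.05435 |R|=1.05583 →lo
  mid=-1.97763 |R|=0.97788 →hi
  mid=-2.01599 |R|=1.01612 →lo
  mid=-1.99681 |R|=0.99681 →hi
  mid=-2.00640 |R|=1.00642 →lo
  mid=-2.00160 |R|=1.00161 →lo
  ...
  [-2.00011,-1.99996] ⇒ x*=-2.0000
Stable set (-2.0000, 0).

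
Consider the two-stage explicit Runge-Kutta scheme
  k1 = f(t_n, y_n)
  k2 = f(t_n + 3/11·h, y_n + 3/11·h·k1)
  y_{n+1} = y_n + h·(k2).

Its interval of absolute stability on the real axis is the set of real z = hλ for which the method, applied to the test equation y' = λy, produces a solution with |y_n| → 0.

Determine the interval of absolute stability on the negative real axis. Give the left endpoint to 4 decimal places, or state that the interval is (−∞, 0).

On y'=λy, z=hλ:
  k1=λy_n ⇒ h·k1=z·y_n;  k2=λ(1+3/11z)y_n ⇒ h·k2=z(1+3/11z)y_n
  y_{n+1}/y_n = 1 + z(1+3/11z) = 1 + z + 3/11z²
  ⇒ R(z) = 1 + z + 3/11z².

Find x<0 with |R(x)|<1.
x=-0.8: |R|=0.3745
R=1: x+3/11x²=0 ⇒ x=−11/3=-3.6667; min R=1−1/(4·3/11)=0.0833>−1
Confirm numerically:
  x=-3.349: |R|=0.70985 <1
  x=-2.882: |R|=0.38325 <1
  x=-2.603: |R|=0.24489 <1
  x=-4.230: |R|=1.64988 >1
  x=-4.086: |R|=1.46729 >1
Stable set (-3.6667, 0).

(-3.6667, 0).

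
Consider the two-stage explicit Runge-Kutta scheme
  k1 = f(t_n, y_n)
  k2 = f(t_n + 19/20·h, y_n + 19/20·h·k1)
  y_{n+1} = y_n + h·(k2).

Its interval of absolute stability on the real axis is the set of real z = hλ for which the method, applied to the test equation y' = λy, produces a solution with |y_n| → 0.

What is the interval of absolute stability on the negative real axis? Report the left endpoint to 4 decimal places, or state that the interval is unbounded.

Test eqn y'=λy, z=hλ:
  k1=λy_n ⇒ h·k1=z·y_n;  k2=λ(1+19/20z)y_n ⇒ h·k2=z(1+19/20z)y_n
  y_{n+1}/y_n = 1 + z(1+19/20z) = 1 + z + 19/20z²
  so R(z) = 1 + z + 19/20z².

Find x<0 with |R(x)|<1.
x=-0.89: |R|=0.8625
R=1: x+19/20x²=0 ⇒ x=−20/19=-1.0526; min R=1−1/(4·19/20)=0.7368>−1
Confirm numerically:
  x=-0.910: |R|=0.87669 <1
  x=-0.775: |R|=0.79559 <1
  x=-0.479: |R|=0.73897 <1
  x=-1.556: |R|=1.74408 >1
  x=-1.434: |R|=1.51954 >1
Interval (-1.0526, 0).

z∈(-1.0526,0).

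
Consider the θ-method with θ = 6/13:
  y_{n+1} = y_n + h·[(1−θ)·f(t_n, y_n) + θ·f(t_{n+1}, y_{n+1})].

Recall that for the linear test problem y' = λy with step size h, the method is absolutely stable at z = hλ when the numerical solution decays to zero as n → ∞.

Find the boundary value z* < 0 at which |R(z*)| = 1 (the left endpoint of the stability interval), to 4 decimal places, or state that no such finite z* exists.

Set f=λy, z=hλ:
  y_{n+1} = y_n + z·[7/13·y_n + 6/13·y_{n+1}] ⇒ (1 − 6/13z)y_{n+1} = (1 + 7/13z)y_n
  so R(z) = (1 + 7/13z)/(1 − 6/13z).

Solve |R(x)|<1 on ℝ⁻.
x=-1.38: |R|=0.1570
R=−1: 1+7/13x = −1+6/13x ⇒ -1/13x=2 ⇒ x=2/(-1/13)=-26.0000
Confirm numerically:
  x=-22.704: |R|=0.97791 <1
  x=-22.594: |R|=0.97707 <1
  x=-20.014: |R|=0.95502 <1
  x=-26.546: |R|=1.00317 >1
  x=-26.501: |R|=1.00291 >1
  x=-26.092: |R|=1.00054 >1
Interval (-26.0000, 0).

z* = -26.0000.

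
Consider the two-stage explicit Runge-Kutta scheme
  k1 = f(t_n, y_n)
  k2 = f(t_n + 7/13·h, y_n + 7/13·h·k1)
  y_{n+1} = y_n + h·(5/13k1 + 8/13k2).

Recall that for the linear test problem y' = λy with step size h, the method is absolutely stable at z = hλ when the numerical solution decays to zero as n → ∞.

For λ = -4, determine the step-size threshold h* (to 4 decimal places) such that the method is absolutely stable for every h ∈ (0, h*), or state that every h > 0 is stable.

(-3.0179,0); λ=-4 ⇒ h* = (169/56)/4 = 0.7545.

Test eqn y'=λy, z=hλ:
  k1=λy_n ⇒ h·k1=z·y_n;  k2=λ(1+7/13z)y_n ⇒ h·k2=z(1+7/13z)y_n
  y_{n+1}/y_n = 1 + 5/13z + 8/13z(1+7/13z) = 1 + z + 56/169z²
  Hence R(z) = 1 + z + 56/169z².

Find x<0 with |R(x)|<1.
x=-1.01: |R|=0.3280
R=1: x+56/169x²=0 ⇒ x=−169/56=-3.0179; min R=1−1/(4·56/169)=0.2455>−1
Confirm numerically:
  x=-2.383: |R|=0.49870 <1
  x=-2.360: |R|=0.48555 <1
  x=-2.235: |R|=0.42022 <1
  x=-1.253: |R|=0.26724 <1
  x=-3.590: |R|=1.68061 >1
  x=-3.331: |R|=1.34564 >1
So |R|<1 on (-3.0179, 0).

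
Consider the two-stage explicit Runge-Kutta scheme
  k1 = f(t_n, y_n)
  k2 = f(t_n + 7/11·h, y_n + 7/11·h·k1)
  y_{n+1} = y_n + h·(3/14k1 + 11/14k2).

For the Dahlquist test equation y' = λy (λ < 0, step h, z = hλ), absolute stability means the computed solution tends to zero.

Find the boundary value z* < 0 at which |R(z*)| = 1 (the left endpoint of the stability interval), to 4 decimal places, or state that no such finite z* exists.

On y'=λy, z=hλ:
  k1=λy_n ⇒ h·k1=z·y_n;  k2=λ(1+7/11z)y_n ⇒ h·k2=z(1+7/11z)y_n
  y_{n+1}/y_n = 1 + 3/14z + 11/14z(1+7/11z) = 1 + z + 1/2z²
  ⇒ R(z) = 1 + z + 1/2z².

Need |R(x)|<1, x<0.
x=-1.1: |R|=0.5050
R=1: x+1/2x²=0 ⇒ x=−2=-2.0000; min R=1−1/(4·1/2)=0.5000>−1
Confirm numerically:
  x=-1.713: |R|=0.75418 <1
  x=-1.545: |R|=0.64851 <1
  x=-1.296: |R|=0.54381 <1
  x=-0.915: |R|=0.50361 <1
  x=-2.477: |R|=1.59076 >1
  x=-2.335: |R|=1.39111 >1
  x=-2.182: |R|=1.19856 >1
Interval (-2.0000, 0).

z* = -2.0000.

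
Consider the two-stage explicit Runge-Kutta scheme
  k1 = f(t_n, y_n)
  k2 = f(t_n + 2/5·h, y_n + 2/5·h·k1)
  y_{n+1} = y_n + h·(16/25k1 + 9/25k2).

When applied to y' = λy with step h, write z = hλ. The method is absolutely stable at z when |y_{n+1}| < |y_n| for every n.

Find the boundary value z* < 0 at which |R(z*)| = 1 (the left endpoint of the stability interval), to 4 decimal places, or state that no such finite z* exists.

z* = -6.9444.

Test eqn y'=λy, z=hλ:
  k1=λy_n ⇒ h·k1=z·y_n;  k2=λ(1+2/5z)y_n ⇒ h·k2=z(1+2/5z)y_n
  y_{n+1}/y_n = 1 + 16/25z + 9/25z(1+2/5z) = 1 + z + 18/125z²
  R(z) = 1 + z + 18/125z².

Need |R(x)|<1, x<0.
x=-1.72: |R|=0.2940
R=1: x+18/125x²=0 ⇒ x=−125/18=-6.9444; min R=1−1/(4·18/125)=-0.7361>−1
Confirm numerically:
  x=-6.681: |R|=0.74655 <1
  x=-5.309: |R|=0.25029 <1
  x=-4.919: |R|=0.43470 <1
  x=-7.120: |R|=1.17999 >1
  x=-7.024: |R|=1.08047 >1
Interval (-6.9444, 0).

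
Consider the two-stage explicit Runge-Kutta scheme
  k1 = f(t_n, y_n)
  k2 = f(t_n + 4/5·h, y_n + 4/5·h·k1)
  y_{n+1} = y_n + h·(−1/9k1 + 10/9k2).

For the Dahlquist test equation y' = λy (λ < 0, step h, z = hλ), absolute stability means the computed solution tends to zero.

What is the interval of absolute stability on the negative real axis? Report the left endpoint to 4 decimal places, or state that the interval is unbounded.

With y'=λy (z=hλ):
  k1=λy_n ⇒ h·k1=z·y_n;  k2=λ(1+4/5z)y_n ⇒ h·k2=z(1+4/5z)y_n
  y_{n+1}/y_n = 1 − 1/9z + 10/9z(1+4/5z) = 1 + z + 8/9z²
  ⇒ R(z) = 1 + z + 8/9z².

Need |R(x)|<1, x<0.
x=-1.12: |R|=0.9950
R=1: x+8/9x²=0 ⇒ x=−9/8=-1.1250; min R=1−1/(4·8/9)=0.7188>−1
Confirm numerically:
  x=-0.758: |R|=0.75272 <1
  x=-0.728: |R|=0.74310 <1
  x=-0.616: |R|=0.72129 <1
  x=-0.615: |R|=0.72120 <1
  x=-1.593: |R|=1.66269 >1
  x=-1.284: |R|=1.18147 >1
Stable set (-1.1250, 0).

(-1.1250, 0).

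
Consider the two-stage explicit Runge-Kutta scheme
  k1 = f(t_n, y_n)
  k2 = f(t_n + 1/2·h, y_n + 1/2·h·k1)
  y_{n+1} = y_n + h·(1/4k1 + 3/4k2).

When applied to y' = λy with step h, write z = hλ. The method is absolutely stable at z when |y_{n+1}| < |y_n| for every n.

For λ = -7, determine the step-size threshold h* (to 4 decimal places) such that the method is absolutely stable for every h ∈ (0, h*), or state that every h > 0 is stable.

(-2.6667,0); λ=-7 ⇒ h* = (8/3)/7 = 0.3810.

Test eqn y'=λy, z=hλ:
  k1=λy_n ⇒ h·k1=z·y_n;  k2=λ(1+1/2z)y_n ⇒ h·k2=z(1+1/2z)y_n
  y_{n+1}/y_n = 1 + 1/4z + 3/4z(1+1/2z) = 1 + z + 3/8z²
  so R(z) = 1 + z + 3/8z².

Find x<0 with |R(x)|<1.
x=-0.49: |R|=0.6000
R=1: x+3/8x²=0 ⇒ x=−8/3=-2.6667; min R=1−1/(4·3/8)=0.3333>−1
Confirm numerically:
  x=-2.254: |R|=0.65119 <1
  x=-2.028: |R|=0.51429 <1
  x=-2.012: |R|=0.50605 <1
  x=-1.585: |R|=0.35708 <1
  x=-3.210: |R|=1.65404 >1
  x=-3.177: |R|=1.60800 >1
  x=-2.865: |R|=1.21308 >1
Interval (-2.6667, 0).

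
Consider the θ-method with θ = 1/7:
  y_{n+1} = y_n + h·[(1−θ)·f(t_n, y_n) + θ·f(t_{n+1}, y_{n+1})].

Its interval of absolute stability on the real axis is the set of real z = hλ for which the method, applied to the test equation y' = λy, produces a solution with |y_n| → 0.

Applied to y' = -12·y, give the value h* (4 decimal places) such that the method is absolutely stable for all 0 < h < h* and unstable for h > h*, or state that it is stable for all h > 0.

Test eqn y'=λy, z=hλ:
  y_{n+1} = y_n + z·[6/7·y_n + 1/7·y_{n+1}] ⇒ (1 − 1/7z)y_{n+1} = (1 + 6/7z)y_n
  so R(z) = (1 + 6/7z)/(1 − 1/7z).

Boundary: |R(x)|=1, x<0.
x=-1.37: |R|=0.1458
R=−1: 1+6/7x = −1+1/7x ⇒ -5/7x=2 ⇒ x=2/(-5/7)=-2.8000
Confirm numerically:
  x=-2.539: |R|=0.86319 <1
  x=-2.281: |R|=0.72040 <1
  x=-1.948: |R|=0.52392 <1
  x=-1.385: |R|=0.15623 <1
  x=-3.334: |R|=1.25837 >1
  x=-3.009: |R|=1.10441 >1
Stable set (-2.8000, 0).

(-2.8000,0); λ=-12 ⇒ h* = (14/5)/12 = 0.2333.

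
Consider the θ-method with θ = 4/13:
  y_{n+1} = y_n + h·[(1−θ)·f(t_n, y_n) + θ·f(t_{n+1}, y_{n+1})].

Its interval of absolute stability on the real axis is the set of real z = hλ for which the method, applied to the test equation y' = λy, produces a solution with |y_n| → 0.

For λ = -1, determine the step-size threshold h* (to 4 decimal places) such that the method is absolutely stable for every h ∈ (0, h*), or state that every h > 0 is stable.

On y'=λy, z=hλ:
  y_{n+1} = y_n + z·[9/13·y_n + 4/13·y_{n+1}] ⇒ (1 − 4/13z)y_{n+1} = (1 + 9/13z)y_n
  R(z) = (1 + 9/13z)/(1 − 4/13z).

Need |R(x)|<1, x<0.
x=-1.59: |R|=0.0677
R=−1: 1+9/13x = −1+4/13x ⇒ -5/13x=2 ⇒ x=2/(-5/13)=-5.2000
Confirm numerically:
  x=-4.485: |R|=0.88445 <1
  x=-4.391: |R|=0.86765 <1
  x=-4.221: |R|=0.83620 <1
  x=-2.215: |R|=0.31725 <1
  x=-5.569: |R|=1.05230 >1
  x=-5.482: |R|=1.04037 >1
So |R|<1 on (-5.2000, 0).

(-5.2000,0); λ=-1 ⇒ h* = (26/5)/1 = 5.2000.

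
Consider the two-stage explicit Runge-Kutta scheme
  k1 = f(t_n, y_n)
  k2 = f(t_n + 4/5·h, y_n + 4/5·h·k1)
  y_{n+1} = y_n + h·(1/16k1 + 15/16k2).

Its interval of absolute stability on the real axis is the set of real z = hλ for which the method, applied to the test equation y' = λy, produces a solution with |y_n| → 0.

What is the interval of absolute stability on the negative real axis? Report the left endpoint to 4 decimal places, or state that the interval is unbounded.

(-1.3333, 0).

Set f=λy, z=hλ:
  k1=λy_n ⇒ h·k1=z·y_n;  k2=λ(1+4/5z)y_n ⇒ h·k2=z(1+4/5z)y_n
  y_{n+1}/y_n = 1 + 1/16z + 15/16z(1+4/5z) = 1 + z + 3/4z²
  Hence R(z) = 1 + z + 3/4z².

Need |R(x)|<1, x<0.
x=-0.45: |R|=0.7019
R=1: x+3/4x²=0 ⇒ x=−4/3=-1.3333; min R=1−1/(4·3/4)=0.6667>−1
Confirm numerically:
  x=-1.181: |R|=0.86507 <1
  x=-0.695: |R|=0.66727 <1
  x=-0.680: |R|=0.66680 <1
  x=-0.564: |R|=0.67457 <1
  x=-1.544: |R|=1.24395 >1
  x=-1.527: |R|=1.22180 >1
Stable set (-1.3333, 0).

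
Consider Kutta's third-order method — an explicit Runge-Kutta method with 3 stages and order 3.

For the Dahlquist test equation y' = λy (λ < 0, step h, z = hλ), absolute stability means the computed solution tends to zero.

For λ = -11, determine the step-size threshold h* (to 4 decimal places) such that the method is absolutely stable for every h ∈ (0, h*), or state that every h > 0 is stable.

Test eqn y'=λy, z=hλ:
  order 3, 3-stage ⇒ R(z)=1+z+z^2/2+z^3/6
  (e.g. R(-1.74)=-0.10420, |R|=0.10420)

Find x<0 with |R(x)|<1.
x=-1.74: |R|=0.1042
|R(-2.12)|=0.4608 |R(-1.86)|=0.2027 |R(-1.79)|=0.1438
Bisect:
  x_lo=-3.1064 |R|=2.2776  x_hi=-0.1890 |R|=0.8277
  mid=-1.64771 |R|=0.03581 →hi
  mid=-2.37708 |R|=0.79044 →hi
  mid=-2.74176 |R|=1.41821 →lo
  mid=-2.55942 |R|=1.07840 →lo
  mid=-2.46825 |R|=0.92832 →hi
  mid=-2.51383 |R|=1.00178 →lo
  mid=-2.49104 |R|=0.96466 →hi
  mid=-2.50243 |R|=0.98313 →hi
  mid=-2.50813 |R|=0.99243 →hi
  ...
  [-2.51276,-2.51258] ⇒ x*=-2.5127
So |R|<1 on (-2.5127, 0).

(-2.5127,0); λ=-11 ⇒ h* = 0.2284.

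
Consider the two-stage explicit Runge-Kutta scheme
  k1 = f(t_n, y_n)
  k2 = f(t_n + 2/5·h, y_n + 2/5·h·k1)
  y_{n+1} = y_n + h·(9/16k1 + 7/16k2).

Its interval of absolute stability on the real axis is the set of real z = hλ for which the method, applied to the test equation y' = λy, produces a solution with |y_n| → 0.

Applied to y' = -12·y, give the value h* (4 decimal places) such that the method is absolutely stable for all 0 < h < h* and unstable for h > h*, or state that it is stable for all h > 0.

Set f=λy, z=hλ:
  k1=λy_n ⇒ h·k1=z·y_n;  k2=λ(1+2/5z)y_n ⇒ h·k2=z(1+2/5z)y_n
  y_{n+1}/y_n = 1 + 9/16z + 7/16z(1+2/5z) = 1 + z + 7/40z²
  so R(z) = 1 + z + 7/40z².

Find x<0 with |R(x)|<1.
x=-0.56: |R|=0.4949
R=1: x+7/40x²=0 ⇒ x=−40/7=-5.7143; min R=1−1/(4·7/40)=-0.4286>−1
Confirm numerically:
  x=-4.632: |R|=0.12270 <1
  x=-3.503: |R|=0.35557 <1
  x=-3.417: |R|=0.37372 <1
  x=-5.932: |R|=1.22601 >1
  x=-5.904: |R|=1.19601 >1
  x=-5.864: |R|=1.15364 >1
Stable set (-5.7143, 0).

(-5.7143,0); λ=-12 ⇒ h* = (40/7)/12 = 0.4762.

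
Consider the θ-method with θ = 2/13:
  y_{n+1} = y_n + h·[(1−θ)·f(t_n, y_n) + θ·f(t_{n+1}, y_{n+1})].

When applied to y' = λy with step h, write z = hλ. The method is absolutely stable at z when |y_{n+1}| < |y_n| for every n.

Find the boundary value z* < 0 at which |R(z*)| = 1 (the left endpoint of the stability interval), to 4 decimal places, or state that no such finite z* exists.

On y'=λy, z=hλ:
  y_{n+1} = y_n + z·[11/13·y_n + 2/13·y_{n+1}] ⇒ (1 − 2/13z)y_{n+1} = (1 + 11/13z)y_n
  R(z) = (1 + 11/13z)/(1 − 2/13z).

Solve |R(x)|<1 on ℝ⁻.
x=-1.68: |R|=0.3350
R=−1: 1+11/13x = −1+2/13x ⇒ -9/13x=2 ⇒ x=2/(-9/13)=-2.8889
Confirm numerically:
  x=-2.472: |R|=0.79091 <1
  x=-2.112: |R|=0.59405 <1
  x=-1.871: |R|=0.45281 <1
  x=-1.282: |R|=0.07080 <1
  x=-3.411: |R|=1.23706 >1
  x=-3.251: |R|=1.16711 >1
  x=-3.155: |R|=1.12403 >1
So |R|<1 on (-2.8889, 0).

left endpoint -2.8889.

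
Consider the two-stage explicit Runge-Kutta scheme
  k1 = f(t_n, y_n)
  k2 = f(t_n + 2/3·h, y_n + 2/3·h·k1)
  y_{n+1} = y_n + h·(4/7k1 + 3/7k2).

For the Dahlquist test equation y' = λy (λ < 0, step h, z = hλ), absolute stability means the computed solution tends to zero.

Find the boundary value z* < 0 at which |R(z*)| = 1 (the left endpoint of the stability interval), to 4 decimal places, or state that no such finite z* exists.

left endpoint -3.5000.

Test eqn y'=λy, z=hλ:
  k1=λy_n ⇒ h·k1=z·y_n;  k2=λ(1+2/3z)y_n ⇒ h·k2=z(1+2/3z)y_n
  y_{n+1}/y_n = 1 + 4/7z + 3/7z(1+2/3z) = 1 + z + 2/7z²
  Hence R(z) = 1 + z + 2/7z².

Find x<0 with |R(x)|<1.
x=-1.29: |R|=0.1855
R=1: x+2/7x²=0 ⇒ x=−7/2=-3.5000; min R=1−1/(4·2/7)=0.1250>−1
Confirm numerically:
  x=-2.937: |R|=0.52756 <1
  x=-2.818: |R|=0.45089 <1
  x=-2.663: |R|=0.36316 <1
  x=-1.730: |R|=0.12511 <1
  x=-4.058: |R|=1.64696 >1
  x=-3.950: |R|=1.50786 >1
  x=-3.624: |R|=1.12839 >1
Stable set (-3.5000, 0).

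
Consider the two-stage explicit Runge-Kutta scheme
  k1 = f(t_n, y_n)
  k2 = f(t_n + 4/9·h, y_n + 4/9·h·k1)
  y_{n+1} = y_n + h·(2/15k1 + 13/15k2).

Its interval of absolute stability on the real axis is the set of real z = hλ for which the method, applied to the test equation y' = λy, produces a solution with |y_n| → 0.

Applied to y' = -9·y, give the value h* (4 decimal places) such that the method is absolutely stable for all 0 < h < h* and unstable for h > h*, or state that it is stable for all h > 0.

(-2.5962,0); λ=-9 ⇒ h* = (135/52)/9 = 0.2885.

On y'=λy, z=hλ:
  k1=λy_n ⇒ h·k1=z·y_n;  k2=λ(1+4/9z)y_n ⇒ h·k2=z(1+4/9z)y_n
  y_{n+1}/y_n = 1 + 2/15z + 13/15z(1+4/9z) = 1 + z + 52/135z²
  Hence R(z) = 1 + z + 52/135z².

Boundary: |R(x)|=1, x<0.
x=-1.69: |R|=0.4101
R=1: x+52/135x²=0 ⇒ x=−135/52=-2.5962; min R=1−1/(4·52/135)=0.3510>−1
Confirm numerically:
  x=-2.404: |R|=0.82207 <1
  x=-2.036: |R|=0.56071 <1
  x=-1.718: |R|=0.41888 <1
  x=-3.031: |R|=1.50768 >1
  x=-2.683: |R|=1.08975 >1
Interval (-2.5962, 0).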